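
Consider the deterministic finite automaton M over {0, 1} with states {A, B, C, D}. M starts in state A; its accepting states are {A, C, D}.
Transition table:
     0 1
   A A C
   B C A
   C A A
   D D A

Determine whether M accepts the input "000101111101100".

accepted

A --0--> A
A --0--> A
A --0--> A
A --1--> C
C --0--> A
A --1--> C
C --1--> A
A --1--> C
C --1--> A
A --1--> C
C --0--> A
A --1--> C
C --1--> A
A --0--> A
A --0--> A
End in state A, which is an accepting state.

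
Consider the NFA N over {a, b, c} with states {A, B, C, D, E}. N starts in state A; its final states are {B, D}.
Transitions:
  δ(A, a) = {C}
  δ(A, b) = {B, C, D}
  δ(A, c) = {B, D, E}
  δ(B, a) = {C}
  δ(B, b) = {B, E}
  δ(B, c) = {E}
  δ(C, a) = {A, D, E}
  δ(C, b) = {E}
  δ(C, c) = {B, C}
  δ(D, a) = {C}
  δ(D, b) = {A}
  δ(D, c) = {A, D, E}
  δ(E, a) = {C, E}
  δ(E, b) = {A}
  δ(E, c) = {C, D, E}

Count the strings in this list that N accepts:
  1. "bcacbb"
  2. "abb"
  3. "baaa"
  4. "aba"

"bcacbb": accepted
"abb": rejected
"baaa": accepted
"aba": rejected

2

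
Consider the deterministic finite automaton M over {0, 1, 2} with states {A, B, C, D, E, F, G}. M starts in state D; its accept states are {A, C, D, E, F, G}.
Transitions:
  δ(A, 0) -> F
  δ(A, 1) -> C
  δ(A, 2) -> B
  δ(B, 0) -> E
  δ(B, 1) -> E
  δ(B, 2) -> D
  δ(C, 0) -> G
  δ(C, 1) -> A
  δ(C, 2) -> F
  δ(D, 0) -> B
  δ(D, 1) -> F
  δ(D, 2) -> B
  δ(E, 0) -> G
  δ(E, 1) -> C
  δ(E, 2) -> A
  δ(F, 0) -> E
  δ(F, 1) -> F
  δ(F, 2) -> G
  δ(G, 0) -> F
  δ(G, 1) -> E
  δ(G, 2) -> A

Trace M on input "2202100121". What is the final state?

C

D --2--> B
B --2--> D
D --0--> B
B --2--> D
D --1--> F
F --0--> E
E --0--> G
G --1--> E
E --2--> A
A --1--> C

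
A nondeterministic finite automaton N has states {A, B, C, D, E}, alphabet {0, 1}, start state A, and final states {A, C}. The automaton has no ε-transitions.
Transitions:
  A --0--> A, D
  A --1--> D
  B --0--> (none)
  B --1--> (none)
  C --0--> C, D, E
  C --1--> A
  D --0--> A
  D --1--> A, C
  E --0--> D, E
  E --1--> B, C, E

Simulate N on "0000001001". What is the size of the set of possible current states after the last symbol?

Start: {A}
read 0: {A, D}
read 0: {A, D}
read 0: {A, D}
read 0: {A, D}
read 0: {A, D}
read 0: {A, D}
read 1: {A, C, D}
read 0: {A, C, D, E}
read 0: {A, C, D, E}
read 1: {A, B, C, D, E}
Final reachable set {A, B, C, D, E} has 5 states.

5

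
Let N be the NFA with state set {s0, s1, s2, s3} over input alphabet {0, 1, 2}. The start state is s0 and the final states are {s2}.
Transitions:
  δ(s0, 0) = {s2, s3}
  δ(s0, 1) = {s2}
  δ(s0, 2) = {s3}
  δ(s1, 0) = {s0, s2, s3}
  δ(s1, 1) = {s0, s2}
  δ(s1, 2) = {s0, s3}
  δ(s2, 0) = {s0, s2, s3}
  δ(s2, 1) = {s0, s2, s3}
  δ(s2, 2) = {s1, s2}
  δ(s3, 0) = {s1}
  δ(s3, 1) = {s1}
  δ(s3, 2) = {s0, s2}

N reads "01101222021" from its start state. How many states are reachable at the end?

Start: {s0}
read 0: {s2, s3}
read 1: {s0, s1, s2, s3}
read 1: {s0, s1, s2, s3}
read 0: {s0, s1, s2, s3}
read 1: {s0, s1, s2, s3}
read 2: {s0, s1, s2, s3}
read 2: {s0, s1, s2, s3}
read 2: {s0, s1, s2, s3}
read 0: {s0, s1, s2, s3}
read 2: {s0, s1, s2, s3}
read 1: {s0, s1, s2, s3}
Final reachable set {s0, s1, s2, s3} has 4 states.

4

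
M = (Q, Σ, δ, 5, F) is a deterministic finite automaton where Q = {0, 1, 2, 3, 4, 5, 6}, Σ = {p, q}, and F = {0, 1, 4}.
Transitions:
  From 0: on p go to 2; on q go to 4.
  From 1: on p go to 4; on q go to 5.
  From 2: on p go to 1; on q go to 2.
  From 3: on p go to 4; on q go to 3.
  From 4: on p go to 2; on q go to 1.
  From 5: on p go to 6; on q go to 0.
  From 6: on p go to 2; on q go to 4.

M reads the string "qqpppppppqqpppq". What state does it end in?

2

5 --q--> 0
0 --q--> 4
4 --p--> 2
2 --p--> 1
1 --p--> 4
4 --p--> 2
2 --p--> 1
1 --p--> 4
4 --p--> 2
2 --q--> 2
2 --q--> 2
2 --p--> 1
1 --p--> 4
4 --p--> 2
2 --q--> 2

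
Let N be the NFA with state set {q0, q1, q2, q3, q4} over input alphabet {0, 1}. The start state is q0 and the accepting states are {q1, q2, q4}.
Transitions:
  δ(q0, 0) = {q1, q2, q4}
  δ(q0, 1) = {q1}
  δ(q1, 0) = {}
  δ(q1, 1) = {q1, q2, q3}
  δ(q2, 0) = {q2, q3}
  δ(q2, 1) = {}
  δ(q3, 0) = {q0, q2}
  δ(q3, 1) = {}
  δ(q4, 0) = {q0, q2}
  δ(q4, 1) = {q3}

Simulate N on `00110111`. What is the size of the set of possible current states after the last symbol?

Start: {q0}
read 0: {q1, q2, q4}
read 0: {q0, q2, q3}
read 1: {q1}
read 1: {q1, q2, q3}
read 0: {q0, q2, q3}
read 1: {q1}
read 1: {q1, q2, q3}
read 1: {q1, q2, q3}
Final reachable set {q1, q2, q3} has 3 states.

3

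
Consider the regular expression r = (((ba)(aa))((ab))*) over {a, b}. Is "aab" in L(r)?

no

No split of aab into u·v has ((ba)(aa)) matching u and ((ab))* matching v.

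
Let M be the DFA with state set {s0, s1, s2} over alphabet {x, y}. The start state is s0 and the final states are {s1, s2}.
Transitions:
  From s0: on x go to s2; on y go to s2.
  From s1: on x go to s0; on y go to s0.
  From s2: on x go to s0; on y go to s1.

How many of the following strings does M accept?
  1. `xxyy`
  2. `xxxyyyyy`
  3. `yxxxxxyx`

1

`xxyy`: accepted
`xxxyyyyy`: rejected
`yxxxxxyx`: rejected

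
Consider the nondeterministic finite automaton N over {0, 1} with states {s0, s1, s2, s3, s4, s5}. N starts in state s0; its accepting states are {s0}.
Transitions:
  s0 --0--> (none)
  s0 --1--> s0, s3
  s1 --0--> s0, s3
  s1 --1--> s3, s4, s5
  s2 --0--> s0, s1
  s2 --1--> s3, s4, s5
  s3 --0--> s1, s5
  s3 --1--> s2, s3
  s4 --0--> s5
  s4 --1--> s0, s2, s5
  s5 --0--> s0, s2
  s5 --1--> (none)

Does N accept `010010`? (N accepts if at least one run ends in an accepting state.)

Start: {s0}
read 0: {}
The reachable set is empty and stays empty for the remaining 5 symbols.
Reachable ∩ accepting = {} — empty.

rejected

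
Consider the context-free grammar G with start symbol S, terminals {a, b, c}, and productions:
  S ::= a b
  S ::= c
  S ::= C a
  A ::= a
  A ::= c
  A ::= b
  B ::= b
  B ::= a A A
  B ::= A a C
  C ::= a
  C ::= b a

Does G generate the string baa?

yes

S ⇒ Ca ⇒ baa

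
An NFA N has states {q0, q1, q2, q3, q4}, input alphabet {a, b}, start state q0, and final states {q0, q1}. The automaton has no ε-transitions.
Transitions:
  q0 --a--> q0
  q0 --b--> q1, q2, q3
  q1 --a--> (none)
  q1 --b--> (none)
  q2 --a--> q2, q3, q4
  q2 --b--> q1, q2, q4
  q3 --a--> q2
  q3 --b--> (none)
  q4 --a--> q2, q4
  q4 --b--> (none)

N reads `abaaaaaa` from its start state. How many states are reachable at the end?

3

Start: {q0}
read a: {q0}
read b: {q1, q2, q3}
read a: {q2, q3, q4}
read a: {q2, q3, q4}
read a: {q2, q3, q4}
read a: {q2, q3, q4}
read a: {q2, q3, q4}
read a: {q2, q3, q4}
Final reachable set {q2, q3, q4} has 3 states.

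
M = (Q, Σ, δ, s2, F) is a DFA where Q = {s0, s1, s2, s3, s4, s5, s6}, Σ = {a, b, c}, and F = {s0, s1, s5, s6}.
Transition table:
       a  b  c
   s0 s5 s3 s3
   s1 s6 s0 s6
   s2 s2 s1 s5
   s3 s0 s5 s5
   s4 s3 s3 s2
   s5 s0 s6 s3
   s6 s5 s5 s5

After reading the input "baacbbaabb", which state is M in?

s5

s2 --b--> s1
s1 --a--> s6
s6 --a--> s5
s5 --c--> s3
s3 --b--> s5
s5 --b--> s6
s6 --a--> s5
s5 --a--> s0
s0 --b--> s3
s3 --b--> s5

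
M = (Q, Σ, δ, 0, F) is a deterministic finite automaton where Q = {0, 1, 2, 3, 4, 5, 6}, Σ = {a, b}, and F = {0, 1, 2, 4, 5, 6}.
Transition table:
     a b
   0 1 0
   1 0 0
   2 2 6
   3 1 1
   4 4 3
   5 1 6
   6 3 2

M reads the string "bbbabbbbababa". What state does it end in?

1

0 --b--> 0
0 --b--> 0
0 --b--> 0
0 --a--> 1
1 --b--> 0
0 --b--> 0
0 --b--> 0
0 --b--> 0
0 --a--> 1
1 --b--> 0
0 --a--> 1
1 --b--> 0
0 --a--> 1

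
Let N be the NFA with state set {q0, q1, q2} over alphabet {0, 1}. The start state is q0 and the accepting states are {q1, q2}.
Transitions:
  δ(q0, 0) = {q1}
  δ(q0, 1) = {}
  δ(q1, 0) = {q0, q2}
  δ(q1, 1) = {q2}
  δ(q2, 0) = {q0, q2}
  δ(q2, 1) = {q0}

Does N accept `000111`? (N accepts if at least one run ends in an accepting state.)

rejected

Start: {q0}
read 0: {q1}
read 0: {q0, q2}
read 0: {q0, q1, q2}
read 1: {q0, q2}
read 1: {q0}
read 1: {}
Reachable ∩ accepting = {} — empty.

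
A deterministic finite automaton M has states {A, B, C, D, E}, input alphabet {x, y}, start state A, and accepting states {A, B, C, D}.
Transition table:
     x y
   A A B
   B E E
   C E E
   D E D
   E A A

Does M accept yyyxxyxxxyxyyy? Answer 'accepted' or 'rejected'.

rejected

A --y--> B
B --y--> E
E --y--> A
A --x--> A
A --x--> A
A --y--> B
B --x--> E
E --x--> A
A --x--> A
A --y--> B
B --x--> E
E --y--> A
A --y--> B
B --y--> E
End in state E, which is not an accepting state.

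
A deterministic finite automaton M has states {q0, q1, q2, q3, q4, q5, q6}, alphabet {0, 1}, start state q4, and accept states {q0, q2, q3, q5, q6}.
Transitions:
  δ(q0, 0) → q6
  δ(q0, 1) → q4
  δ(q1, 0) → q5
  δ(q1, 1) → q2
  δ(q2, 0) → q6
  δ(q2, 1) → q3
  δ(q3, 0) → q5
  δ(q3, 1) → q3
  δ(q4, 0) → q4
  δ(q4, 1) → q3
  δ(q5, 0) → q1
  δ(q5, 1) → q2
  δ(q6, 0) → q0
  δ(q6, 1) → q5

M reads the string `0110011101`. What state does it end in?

q4 --0--> q4
q4 --1--> q3
q3 --1--> q3
q3 --0--> q5
q5 --0--> q1
q1 --1--> q2
q2 --1--> q3
q3 --1--> q3
q3 --0--> q5
q5 --1--> q2

q2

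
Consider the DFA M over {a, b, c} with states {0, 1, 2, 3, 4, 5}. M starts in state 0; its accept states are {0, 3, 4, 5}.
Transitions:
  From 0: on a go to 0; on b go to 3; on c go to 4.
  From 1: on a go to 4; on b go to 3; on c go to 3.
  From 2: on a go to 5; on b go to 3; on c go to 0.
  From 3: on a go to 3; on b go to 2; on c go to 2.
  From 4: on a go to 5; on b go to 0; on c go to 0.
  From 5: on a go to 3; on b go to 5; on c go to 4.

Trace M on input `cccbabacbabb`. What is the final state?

0 --c--> 4
4 --c--> 0
0 --c--> 4
4 --b--> 0
0 --a--> 0
0 --b--> 3
3 --a--> 3
3 --c--> 2
2 --b--> 3
3 --a--> 3
3 --b--> 2
2 --b--> 3

3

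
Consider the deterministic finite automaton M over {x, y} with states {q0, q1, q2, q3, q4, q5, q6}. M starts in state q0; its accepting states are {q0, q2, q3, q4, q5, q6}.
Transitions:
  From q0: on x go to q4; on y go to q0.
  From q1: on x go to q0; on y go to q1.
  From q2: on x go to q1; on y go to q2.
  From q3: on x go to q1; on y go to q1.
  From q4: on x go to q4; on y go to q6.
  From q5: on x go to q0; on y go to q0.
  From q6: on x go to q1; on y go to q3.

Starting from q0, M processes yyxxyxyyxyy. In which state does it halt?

q0 --y--> q0
q0 --y--> q0
q0 --x--> q4
q4 --x--> q4
q4 --y--> q6
q6 --x--> q1
q1 --y--> q1
q1 --y--> q1
q1 --x--> q0
q0 --y--> q0
q0 --y--> q0

q0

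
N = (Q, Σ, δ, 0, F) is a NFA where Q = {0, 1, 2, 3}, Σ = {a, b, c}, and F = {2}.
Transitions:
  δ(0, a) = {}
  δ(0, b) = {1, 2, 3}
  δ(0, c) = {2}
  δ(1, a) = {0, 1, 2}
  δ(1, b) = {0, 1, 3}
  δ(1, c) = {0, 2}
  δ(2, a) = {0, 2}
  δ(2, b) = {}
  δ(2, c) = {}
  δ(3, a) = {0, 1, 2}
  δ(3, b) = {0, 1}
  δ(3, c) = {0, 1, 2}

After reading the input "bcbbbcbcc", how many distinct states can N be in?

2

Start: {0}
read b: {1, 2, 3}
read c: {0, 1, 2}
read b: {0, 1, 2, 3}
read b: {0, 1, 2, 3}
read b: {0, 1, 2, 3}
read c: {0, 1, 2}
read b: {0, 1, 2, 3}
read c: {0, 1, 2}
read c: {0, 2}
Final reachable set {0, 2} has 2 states.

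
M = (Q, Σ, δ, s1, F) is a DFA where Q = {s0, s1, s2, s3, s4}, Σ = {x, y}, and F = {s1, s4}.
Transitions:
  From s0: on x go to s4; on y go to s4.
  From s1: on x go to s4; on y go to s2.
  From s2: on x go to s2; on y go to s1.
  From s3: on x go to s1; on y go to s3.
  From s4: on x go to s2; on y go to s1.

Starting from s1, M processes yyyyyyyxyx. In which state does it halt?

s1 --y--> s2
s2 --y--> s1
s1 --y--> s2
s2 --y--> s1
s1 --y--> s2
s2 --y--> s1
s1 --y--> s2
s2 --x--> s2
s2 --y--> s1
s1 --x--> s4

s4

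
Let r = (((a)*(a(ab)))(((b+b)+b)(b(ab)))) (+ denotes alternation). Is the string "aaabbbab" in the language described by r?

Split as aaab·bbab: ((a)*(a(ab))) matches aaab and (((b+b)+b)(b(ab))) matches bbab.

yes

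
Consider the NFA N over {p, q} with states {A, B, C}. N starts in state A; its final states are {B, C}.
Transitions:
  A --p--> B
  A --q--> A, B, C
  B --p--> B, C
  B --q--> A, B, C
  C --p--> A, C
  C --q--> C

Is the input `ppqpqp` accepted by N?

Start: {A}
read p: {B}
read p: {B, C}
read q: {A, B, C}
read p: {A, B, C}
read q: {A, B, C}
read p: {A, B, C}
Reachable ∩ accepting = {B, C} — nonempty.

accepted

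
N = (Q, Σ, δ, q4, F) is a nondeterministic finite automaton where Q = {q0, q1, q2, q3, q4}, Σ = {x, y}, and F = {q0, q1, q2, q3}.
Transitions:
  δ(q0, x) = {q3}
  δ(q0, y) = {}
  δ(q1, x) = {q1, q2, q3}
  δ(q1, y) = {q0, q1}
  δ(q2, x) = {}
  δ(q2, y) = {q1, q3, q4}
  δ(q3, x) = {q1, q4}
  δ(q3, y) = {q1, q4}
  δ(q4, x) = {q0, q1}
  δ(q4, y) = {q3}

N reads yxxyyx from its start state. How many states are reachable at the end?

Start: {q4}
read y: {q3}
read x: {q1, q4}
read x: {q0, q1, q2, q3}
read y: {q0, q1, q3, q4}
read y: {q0, q1, q3, q4}
read x: {q0, q1, q2, q3, q4}
Final reachable set {q0, q1, q2, q3, q4} has 5 states.

5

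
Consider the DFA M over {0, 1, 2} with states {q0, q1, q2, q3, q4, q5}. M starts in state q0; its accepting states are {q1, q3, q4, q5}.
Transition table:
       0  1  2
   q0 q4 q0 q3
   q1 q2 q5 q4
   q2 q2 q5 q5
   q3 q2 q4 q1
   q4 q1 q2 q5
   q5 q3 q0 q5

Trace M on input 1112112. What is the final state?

q0 --1--> q0
q0 --1--> q0
q0 --1--> q0
q0 --2--> q3
q3 --1--> q4
q4 --1--> q2
q2 --2--> q5

q5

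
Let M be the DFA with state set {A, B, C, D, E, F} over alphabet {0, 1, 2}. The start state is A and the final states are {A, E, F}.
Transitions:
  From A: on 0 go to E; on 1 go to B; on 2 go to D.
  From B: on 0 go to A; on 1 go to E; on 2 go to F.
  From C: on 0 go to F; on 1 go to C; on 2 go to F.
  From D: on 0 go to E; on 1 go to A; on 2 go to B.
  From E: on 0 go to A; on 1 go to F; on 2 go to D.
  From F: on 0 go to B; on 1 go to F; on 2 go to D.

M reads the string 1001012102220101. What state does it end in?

B

A --1--> B
B --0--> A
A --0--> E
E --1--> F
F --0--> B
B --1--> E
E --2--> D
D --1--> A
A --0--> E
E --2--> D
D --2--> B
B --2--> F
F --0--> B
B --1--> E
E --0--> A
A --1--> B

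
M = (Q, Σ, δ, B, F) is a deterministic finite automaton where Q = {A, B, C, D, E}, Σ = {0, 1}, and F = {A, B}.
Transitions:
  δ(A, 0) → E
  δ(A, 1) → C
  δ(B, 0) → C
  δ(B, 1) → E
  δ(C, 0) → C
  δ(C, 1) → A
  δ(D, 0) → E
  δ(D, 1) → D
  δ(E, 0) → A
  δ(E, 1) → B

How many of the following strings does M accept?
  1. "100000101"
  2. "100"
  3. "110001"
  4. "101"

"100000101": accepted
"100": rejected
"110001": accepted
"101": rejected

2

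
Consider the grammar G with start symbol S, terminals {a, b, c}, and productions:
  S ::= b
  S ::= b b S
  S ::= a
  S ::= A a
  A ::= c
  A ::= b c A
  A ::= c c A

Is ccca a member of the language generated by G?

S ⇒ Aa ⇒ ccAa ⇒ ccca

yes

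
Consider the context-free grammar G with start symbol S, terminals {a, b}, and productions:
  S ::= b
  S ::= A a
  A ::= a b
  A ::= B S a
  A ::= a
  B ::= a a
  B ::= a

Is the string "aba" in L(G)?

yes

S ⇒ Aa ⇒ aba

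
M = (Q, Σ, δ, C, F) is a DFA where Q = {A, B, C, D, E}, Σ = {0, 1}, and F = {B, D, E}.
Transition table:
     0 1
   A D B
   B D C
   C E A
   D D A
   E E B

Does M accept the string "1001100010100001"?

C --1--> A
A --0--> D
D --0--> D
D --1--> A
A --1--> B
B --0--> D
D --0--> D
D --0--> D
D --1--> A
A --0--> D
D --1--> A
A --0--> D
D --0--> D
D --0--> D
D --0--> D
D --1--> A
End in state A, which is not an accepting state.

rejected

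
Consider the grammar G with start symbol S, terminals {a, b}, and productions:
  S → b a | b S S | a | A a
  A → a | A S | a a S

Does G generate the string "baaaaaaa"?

S ⇒ bSS ⇒ bAaS ⇒ bASaS ⇒ baaSSaS ⇒ baaAaSaS ⇒ baaaaSaS ⇒ baaaaaaS ⇒ baaaaaaa

yes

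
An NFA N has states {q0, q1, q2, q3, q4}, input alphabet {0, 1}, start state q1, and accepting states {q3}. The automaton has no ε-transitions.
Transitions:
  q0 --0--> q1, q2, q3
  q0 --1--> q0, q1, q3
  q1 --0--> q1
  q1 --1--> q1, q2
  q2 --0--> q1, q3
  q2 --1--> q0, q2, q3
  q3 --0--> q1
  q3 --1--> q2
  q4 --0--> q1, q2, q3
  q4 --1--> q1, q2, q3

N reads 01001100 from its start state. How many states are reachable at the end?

2

Start: {q1}
read 0: {q1}
read 1: {q1, q2}
read 0: {q1, q3}
read 0: {q1}
read 1: {q1, q2}
read 1: {q0, q1, q2, q3}
read 0: {q1, q2, q3}
read 0: {q1, q3}
Final reachable set {q1, q3} has 2 states.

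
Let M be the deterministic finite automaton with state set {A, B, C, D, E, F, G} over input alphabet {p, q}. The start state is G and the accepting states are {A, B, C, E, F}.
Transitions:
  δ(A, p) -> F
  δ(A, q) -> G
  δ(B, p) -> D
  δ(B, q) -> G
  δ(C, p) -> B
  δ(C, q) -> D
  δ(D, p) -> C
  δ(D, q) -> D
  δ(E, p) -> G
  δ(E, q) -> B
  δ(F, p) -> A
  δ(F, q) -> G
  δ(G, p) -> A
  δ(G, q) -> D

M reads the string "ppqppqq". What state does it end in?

G --p--> A
A --p--> F
F --q--> G
G --p--> A
A --p--> F
F --q--> G
G --q--> D

D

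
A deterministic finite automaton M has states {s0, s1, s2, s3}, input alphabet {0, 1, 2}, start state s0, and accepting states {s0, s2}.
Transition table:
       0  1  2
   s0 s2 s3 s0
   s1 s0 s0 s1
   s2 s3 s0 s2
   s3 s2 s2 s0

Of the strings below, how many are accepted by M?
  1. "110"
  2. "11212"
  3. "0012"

"110": rejected
"11212": accepted
"0012": accepted

2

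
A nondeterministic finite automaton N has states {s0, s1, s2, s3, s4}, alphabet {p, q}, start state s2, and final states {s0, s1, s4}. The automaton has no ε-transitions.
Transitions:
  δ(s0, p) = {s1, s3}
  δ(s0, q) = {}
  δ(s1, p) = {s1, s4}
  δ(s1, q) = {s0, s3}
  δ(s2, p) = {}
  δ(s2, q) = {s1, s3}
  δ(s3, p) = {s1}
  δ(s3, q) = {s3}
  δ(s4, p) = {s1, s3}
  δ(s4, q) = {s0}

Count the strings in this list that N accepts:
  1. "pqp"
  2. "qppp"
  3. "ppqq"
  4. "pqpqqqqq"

1

"pqp": rejected
"qppp": accepted
"ppqq": rejected
"pqpqqqqq": rejected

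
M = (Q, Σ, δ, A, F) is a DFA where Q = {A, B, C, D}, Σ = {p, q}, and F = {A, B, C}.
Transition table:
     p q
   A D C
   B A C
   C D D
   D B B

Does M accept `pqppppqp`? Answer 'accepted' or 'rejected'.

A --p--> D
D --q--> B
B --p--> A
A --p--> D
D --p--> B
B --p--> A
A --q--> C
C --p--> D
End in state D, which is not an accepting state.

rejected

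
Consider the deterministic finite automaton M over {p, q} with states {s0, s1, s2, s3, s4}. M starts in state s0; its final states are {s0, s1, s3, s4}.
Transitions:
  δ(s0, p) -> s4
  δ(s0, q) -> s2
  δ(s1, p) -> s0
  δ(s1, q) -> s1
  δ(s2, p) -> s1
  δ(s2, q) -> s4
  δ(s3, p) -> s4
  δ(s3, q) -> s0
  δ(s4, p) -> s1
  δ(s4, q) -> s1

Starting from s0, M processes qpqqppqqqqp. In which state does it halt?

s0 --q--> s2
s2 --p--> s1
s1 --q--> s1
s1 --q--> s1
s1 --p--> s0
s0 --p--> s4
s4 --q--> s1
s1 --q--> s1
s1 --q--> s1
s1 --q--> s1
s1 --p--> s0

s0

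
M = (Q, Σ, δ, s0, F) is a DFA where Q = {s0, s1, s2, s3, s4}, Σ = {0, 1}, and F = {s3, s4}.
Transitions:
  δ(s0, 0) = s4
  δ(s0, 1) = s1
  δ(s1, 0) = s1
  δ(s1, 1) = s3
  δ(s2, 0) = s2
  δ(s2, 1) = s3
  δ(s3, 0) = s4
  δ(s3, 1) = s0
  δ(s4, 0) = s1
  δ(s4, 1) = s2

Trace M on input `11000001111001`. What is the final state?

s0 --1--> s1
s1 --1--> s3
s3 --0--> s4
s4 --0--> s1
s1 --0--> s1
s1 --0--> s1
s1 --0--> s1
s1 --1--> s3
s3 --1--> s0
s0 --1--> s1
s1 --1--> s3
s3 --0--> s4
s4 --0--> s1
s1 --1--> s3

s3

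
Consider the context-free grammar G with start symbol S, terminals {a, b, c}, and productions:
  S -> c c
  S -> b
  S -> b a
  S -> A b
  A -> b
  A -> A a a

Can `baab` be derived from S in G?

S ⇒ Ab ⇒ Aaab ⇒ baab

yes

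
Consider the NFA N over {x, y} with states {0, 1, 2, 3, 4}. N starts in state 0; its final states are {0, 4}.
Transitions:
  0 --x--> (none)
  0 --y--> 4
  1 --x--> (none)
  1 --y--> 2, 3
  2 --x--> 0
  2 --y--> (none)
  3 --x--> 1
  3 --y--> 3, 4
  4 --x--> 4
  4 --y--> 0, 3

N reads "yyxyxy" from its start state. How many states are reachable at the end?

3

Start: {0}
read y: {4}
read y: {0, 3}
read x: {1}
read y: {2, 3}
read x: {0, 1}
read y: {2, 3, 4}
Final reachable set {2, 3, 4} has 3 states.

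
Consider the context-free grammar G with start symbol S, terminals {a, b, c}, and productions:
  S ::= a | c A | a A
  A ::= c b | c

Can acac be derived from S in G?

no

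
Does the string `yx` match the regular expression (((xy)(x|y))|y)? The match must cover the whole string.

no

Neither ((xy)(x|y)) nor y matches yx.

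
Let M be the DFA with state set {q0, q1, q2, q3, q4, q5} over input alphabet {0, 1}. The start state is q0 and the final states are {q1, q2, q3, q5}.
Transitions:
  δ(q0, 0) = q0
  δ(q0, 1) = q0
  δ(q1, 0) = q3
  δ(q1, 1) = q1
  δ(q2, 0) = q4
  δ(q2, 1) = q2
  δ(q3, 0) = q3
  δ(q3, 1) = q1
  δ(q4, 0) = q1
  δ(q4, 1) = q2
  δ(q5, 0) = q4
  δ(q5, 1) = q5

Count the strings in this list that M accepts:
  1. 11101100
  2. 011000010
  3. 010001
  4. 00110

11101100: rejected
011000010: rejected
010001: rejected
00110: rejected

0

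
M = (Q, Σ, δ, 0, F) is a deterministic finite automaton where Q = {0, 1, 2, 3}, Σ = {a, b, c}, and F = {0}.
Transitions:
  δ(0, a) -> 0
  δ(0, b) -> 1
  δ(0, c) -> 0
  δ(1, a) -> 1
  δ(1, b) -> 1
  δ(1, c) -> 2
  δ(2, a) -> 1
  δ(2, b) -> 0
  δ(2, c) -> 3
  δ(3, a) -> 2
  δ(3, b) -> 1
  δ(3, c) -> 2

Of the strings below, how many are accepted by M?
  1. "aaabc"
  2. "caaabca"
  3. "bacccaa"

"aaabc": rejected
"caaabca": rejected
"bacccaa": rejected

0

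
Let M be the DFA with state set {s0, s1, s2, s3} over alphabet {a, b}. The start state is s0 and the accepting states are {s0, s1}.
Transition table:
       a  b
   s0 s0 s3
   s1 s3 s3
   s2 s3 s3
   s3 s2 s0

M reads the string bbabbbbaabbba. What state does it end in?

s0 --b--> s3
s3 --b--> s0
s0 --a--> s0
s0 --b--> s3
s3 --b--> s0
s0 --b--> s3
s3 --b--> s0
s0 --a--> s0
s0 --a--> s0
s0 --b--> s3
s3 --b--> s0
s0 --b--> s3
s3 --a--> s2

s2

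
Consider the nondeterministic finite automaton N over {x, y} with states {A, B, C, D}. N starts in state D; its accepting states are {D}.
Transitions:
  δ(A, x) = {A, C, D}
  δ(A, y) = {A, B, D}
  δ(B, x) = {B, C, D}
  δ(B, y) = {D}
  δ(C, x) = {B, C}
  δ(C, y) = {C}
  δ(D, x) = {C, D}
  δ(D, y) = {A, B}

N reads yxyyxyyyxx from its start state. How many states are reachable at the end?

Start: {D}
read y: {A, B}
read x: {A, B, C, D}
read y: {A, B, C, D}
read y: {A, B, C, D}
read x: {A, B, C, D}
read y: {A, B, C, D}
read y: {A, B, C, D}
read y: {A, B, C, D}
read x: {A, B, C, D}
read x: {A, B, C, D}
Final reachable set {A, B, C, D} has 4 states.

4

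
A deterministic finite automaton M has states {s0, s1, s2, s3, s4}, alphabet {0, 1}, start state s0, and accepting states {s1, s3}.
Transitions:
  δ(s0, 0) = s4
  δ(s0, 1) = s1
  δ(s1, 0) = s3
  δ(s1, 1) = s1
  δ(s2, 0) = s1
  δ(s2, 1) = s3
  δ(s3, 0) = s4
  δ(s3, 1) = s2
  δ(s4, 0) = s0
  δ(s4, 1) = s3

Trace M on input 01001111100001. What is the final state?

s0 --0--> s4
s4 --1--> s3
s3 --0--> s4
s4 --0--> s0
s0 --1--> s1
s1 --1--> s1
s1 --1--> s1
s1 --1--> s1
s1 --1--> s1
s1 --0--> s3
s3 --0--> s4
s4 --0--> s0
s0 --0--> s4
s4 --1--> s3

s3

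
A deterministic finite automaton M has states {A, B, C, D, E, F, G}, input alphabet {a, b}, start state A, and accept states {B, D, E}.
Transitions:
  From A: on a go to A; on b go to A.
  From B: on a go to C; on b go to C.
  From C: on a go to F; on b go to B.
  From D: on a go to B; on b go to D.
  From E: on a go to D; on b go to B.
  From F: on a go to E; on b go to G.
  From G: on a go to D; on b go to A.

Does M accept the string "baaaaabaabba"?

rejected

A --b--> A
A --a--> A
A --a--> A
A --a--> A
A --a--> A
A --a--> A
A --b--> A
A --a--> A
A --a--> A
A --b--> A
A --b--> A
A --a--> A
End in state A, which is not an accepting state.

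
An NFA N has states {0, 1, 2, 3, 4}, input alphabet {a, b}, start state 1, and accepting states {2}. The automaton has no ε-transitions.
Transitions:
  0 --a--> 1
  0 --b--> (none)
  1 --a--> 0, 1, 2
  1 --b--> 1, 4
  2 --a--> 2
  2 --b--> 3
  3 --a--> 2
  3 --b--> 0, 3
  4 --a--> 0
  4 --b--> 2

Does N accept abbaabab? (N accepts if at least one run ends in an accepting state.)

rejected

Start: {1}
read a: {0, 1, 2}
read b: {1, 3, 4}
read b: {0, 1, 2, 3, 4}
read a: {0, 1, 2}
read a: {0, 1, 2}
read b: {1, 3, 4}
read a: {0, 1, 2}
read b: {1, 3, 4}
Reachable ∩ accepting = {} — empty.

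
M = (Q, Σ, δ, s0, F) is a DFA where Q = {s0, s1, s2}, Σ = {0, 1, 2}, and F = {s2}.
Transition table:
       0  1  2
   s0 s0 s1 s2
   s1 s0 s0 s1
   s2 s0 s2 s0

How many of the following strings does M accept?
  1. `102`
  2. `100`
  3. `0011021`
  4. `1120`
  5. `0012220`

2

`102`: accepted
`100`: rejected
`0011021`: accepted
`1120`: rejected
`0012220`: rejected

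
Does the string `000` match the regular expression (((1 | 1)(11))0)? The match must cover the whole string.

no

No split of 000 into u·v has ((1|1)(11)) matching u and 0 matching v.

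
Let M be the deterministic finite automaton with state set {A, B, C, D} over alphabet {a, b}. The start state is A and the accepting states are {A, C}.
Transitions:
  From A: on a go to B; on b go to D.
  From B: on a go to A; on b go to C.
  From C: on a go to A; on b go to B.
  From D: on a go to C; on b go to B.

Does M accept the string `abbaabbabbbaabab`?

A --a--> B
B --b--> C
C --b--> B
B --a--> A
A --a--> B
B --b--> C
C --b--> B
B --a--> A
A --b--> D
D --b--> B
B --b--> C
C --a--> A
A --a--> B
B --b--> C
C --a--> A
A --b--> D
End in state D, which is not an accepting state.

rejected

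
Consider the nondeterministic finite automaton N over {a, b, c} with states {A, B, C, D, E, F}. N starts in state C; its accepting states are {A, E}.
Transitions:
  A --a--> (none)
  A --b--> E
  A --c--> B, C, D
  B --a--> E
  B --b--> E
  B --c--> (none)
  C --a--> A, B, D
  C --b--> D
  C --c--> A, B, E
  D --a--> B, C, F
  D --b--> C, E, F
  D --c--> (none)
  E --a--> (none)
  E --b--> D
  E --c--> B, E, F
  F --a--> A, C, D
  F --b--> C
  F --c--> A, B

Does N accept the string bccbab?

rejected

Start: {C}
read b: {D}
read c: {}
The reachable set is empty and stays empty for the remaining 4 symbols.
Reachable ∩ accepting = {} — empty.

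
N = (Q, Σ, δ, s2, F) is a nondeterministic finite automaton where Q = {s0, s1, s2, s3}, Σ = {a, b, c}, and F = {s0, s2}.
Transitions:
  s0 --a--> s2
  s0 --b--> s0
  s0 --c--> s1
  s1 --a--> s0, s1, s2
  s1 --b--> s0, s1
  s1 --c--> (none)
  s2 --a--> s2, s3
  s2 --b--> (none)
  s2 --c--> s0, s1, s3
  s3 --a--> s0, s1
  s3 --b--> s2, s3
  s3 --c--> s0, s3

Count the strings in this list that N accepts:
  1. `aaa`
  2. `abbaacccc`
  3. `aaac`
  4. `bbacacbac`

3

`aaa`: accepted
`abbaacccc`: accepted
`aaac`: accepted
`bbacacbac`: rejected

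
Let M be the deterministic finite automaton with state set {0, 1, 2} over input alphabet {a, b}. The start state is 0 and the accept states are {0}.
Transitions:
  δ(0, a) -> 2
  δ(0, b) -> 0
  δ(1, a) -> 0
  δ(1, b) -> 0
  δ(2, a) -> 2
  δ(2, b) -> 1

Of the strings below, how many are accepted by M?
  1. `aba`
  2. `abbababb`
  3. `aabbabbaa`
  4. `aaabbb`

3

`aba`: accepted
`abbababb`: accepted
`aabbabbaa`: rejected
`aaabbb`: accepted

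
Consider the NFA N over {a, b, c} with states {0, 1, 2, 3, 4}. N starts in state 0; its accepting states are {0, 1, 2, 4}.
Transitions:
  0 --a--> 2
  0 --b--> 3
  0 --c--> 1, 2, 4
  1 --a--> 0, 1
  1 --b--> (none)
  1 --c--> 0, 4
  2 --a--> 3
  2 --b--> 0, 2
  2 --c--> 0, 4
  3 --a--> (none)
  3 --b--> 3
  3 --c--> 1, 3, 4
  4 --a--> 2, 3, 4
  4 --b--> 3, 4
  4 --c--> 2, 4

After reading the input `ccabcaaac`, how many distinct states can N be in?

Start: {0}
read c: {1, 2, 4}
read c: {0, 2, 4}
read a: {2, 3, 4}
read b: {0, 2, 3, 4}
read c: {0, 1, 2, 3, 4}
read a: {0, 1, 2, 3, 4}
read a: {0, 1, 2, 3, 4}
read a: {0, 1, 2, 3, 4}
read c: {0, 1, 2, 3, 4}
Final reachable set {0, 1, 2, 3, 4} has 5 states.

5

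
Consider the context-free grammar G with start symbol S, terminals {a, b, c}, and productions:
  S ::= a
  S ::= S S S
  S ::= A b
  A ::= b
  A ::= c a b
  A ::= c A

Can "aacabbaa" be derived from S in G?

yes

S ⇒ SSS ⇒ aSS ⇒ aaS ⇒ aaSSS ⇒ aaAbSS ⇒ aacabbSS ⇒ aacabbaS ⇒ aacabbaa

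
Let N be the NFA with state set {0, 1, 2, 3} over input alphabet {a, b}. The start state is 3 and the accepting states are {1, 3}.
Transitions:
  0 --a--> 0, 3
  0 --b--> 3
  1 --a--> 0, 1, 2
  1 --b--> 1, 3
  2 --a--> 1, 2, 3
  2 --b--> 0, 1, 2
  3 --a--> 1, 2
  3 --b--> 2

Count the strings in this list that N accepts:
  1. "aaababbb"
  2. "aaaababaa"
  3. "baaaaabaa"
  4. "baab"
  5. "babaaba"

"aaababbb": accepted
"aaaababaa": accepted
"baaaaabaa": accepted
"baab": accepted
"babaaba": accepted

5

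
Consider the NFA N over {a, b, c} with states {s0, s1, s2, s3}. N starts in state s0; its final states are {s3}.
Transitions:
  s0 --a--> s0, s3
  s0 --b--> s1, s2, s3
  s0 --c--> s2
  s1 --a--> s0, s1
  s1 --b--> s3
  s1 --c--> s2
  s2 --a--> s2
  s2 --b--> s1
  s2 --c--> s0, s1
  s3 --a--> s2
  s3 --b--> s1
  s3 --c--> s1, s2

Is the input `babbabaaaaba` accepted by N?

Start: {s0}
read b: {s1, s2, s3}
read a: {s0, s1, s2}
read b: {s1, s2, s3}
read b: {s1, s3}
read a: {s0, s1, s2}
read b: {s1, s2, s3}
read a: {s0, s1, s2}
read a: {s0, s1, s2, s3}
read a: {s0, s1, s2, s3}
read a: {s0, s1, s2, s3}
read b: {s1, s2, s3}
read a: {s0, s1, s2}
Reachable ∩ accepting = {} — empty.

rejected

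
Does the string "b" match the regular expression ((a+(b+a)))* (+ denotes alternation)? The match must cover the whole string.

Split into 1 piece b; each matches (a+(b+a)).

yes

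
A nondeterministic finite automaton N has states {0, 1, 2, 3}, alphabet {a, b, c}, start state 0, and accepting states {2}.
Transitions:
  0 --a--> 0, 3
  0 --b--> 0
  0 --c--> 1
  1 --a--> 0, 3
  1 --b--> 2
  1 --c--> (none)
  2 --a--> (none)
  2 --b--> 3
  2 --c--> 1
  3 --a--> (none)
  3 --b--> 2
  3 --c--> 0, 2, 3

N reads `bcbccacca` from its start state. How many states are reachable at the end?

Start: {0}
read b: {0}
read c: {1}
read b: {2}
read c: {1}
read c: {}
The reachable set is empty and stays empty for the remaining 4 symbols.
Final reachable set {} has 0 states.

0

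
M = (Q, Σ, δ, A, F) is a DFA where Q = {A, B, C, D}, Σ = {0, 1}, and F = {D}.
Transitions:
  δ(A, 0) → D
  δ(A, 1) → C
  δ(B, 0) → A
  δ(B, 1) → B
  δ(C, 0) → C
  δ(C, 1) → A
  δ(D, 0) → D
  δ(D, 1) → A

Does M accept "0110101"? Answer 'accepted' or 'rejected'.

rejected

A --0--> D
D --1--> A
A --1--> C
C --0--> C
C --1--> A
A --0--> D
D --1--> A
End in state A, which is not an accepting state.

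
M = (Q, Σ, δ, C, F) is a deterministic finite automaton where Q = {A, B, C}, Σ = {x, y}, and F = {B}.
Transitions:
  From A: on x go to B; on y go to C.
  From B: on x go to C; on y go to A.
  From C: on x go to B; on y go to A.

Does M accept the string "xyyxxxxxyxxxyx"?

C --x--> B
B --y--> A
A --y--> C
C --x--> B
B --x--> C
C --x--> B
B --x--> C
C --x--> B
B --y--> A
A --x--> B
B --x--> C
C --x--> B
B --y--> A
A --x--> B
End in state B, which is an accepting state.

accepted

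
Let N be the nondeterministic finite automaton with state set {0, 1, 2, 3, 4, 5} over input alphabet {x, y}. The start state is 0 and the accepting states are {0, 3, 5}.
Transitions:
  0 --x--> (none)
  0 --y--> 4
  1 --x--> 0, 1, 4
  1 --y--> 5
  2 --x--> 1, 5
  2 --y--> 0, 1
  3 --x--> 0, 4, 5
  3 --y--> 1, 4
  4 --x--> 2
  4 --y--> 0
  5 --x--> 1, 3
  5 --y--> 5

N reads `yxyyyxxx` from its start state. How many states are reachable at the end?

Start: {0}
read y: {4}
read x: {2}
read y: {0, 1}
read y: {4, 5}
read y: {0, 5}
read x: {1, 3}
read x: {0, 1, 4, 5}
read x: {0, 1, 2, 3, 4}
Final reachable set {0, 1, 2, 3, 4} has 5 states.

5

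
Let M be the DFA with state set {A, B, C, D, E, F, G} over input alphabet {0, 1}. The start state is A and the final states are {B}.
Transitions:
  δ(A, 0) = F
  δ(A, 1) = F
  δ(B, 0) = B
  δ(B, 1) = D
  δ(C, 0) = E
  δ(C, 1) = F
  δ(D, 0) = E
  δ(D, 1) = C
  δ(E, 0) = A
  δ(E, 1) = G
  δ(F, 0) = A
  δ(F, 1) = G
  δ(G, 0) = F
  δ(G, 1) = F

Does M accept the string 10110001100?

rejected

A --1--> F
F --0--> A
A --1--> F
F --1--> G
G --0--> F
F --0--> A
A --0--> F
F --1--> G
G --1--> F
F --0--> A
A --0--> F
End in state F, which is not an accepting state.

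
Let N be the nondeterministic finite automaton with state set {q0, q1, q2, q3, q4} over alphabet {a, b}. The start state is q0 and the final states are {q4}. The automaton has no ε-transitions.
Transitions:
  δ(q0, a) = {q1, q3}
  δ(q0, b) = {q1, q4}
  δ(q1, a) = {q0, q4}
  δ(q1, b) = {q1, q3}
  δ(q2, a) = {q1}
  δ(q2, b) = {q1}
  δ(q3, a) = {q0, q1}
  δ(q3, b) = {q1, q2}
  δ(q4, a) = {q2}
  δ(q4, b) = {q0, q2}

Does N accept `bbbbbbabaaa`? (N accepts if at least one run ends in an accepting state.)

Start: {q0}
read b: {q1, q4}
read b: {q0, q1, q2, q3}
read b: {q1, q2, q3, q4}
read b: {q0, q1, q2, q3}
read b: {q1, q2, q3, q4}
read b: {q0, q1, q2, q3}
read a: {q0, q1, q3, q4}
read b: {q0, q1, q2, q3, q4}
read a: {q0, q1, q2, q3, q4}
read a: {q0, q1, q2, q3, q4}
read a: {q0, q1, q2, q3, q4}
Reachable ∩ accepting = {q4} — nonempty.

accepted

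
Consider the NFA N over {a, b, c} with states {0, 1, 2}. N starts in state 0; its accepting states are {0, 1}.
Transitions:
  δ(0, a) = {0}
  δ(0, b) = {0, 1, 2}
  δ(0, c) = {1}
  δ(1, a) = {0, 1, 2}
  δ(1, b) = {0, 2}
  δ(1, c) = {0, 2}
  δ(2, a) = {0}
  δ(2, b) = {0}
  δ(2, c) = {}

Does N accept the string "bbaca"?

Start: {0}
read b: {0, 1, 2}
read b: {0, 1, 2}
read a: {0, 1, 2}
read c: {0, 1, 2}
read a: {0, 1, 2}
Reachable ∩ accepting = {0, 1} — nonempty.

accepted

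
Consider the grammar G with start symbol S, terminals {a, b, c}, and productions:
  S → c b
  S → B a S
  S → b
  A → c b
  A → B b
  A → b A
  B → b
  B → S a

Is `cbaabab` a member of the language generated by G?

S ⇒ BaS ⇒ SaaS ⇒ cbaaS ⇒ cbaaBaS ⇒ cbaabaS ⇒ cbaabab

yes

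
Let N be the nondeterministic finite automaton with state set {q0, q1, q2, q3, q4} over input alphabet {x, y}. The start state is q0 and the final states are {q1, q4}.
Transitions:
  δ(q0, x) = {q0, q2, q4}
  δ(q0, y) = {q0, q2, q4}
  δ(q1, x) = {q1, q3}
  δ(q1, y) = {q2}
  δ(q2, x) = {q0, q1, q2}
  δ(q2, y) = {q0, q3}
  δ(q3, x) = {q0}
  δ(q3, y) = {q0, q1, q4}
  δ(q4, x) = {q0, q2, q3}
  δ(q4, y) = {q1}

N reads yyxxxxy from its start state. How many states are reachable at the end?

Start: {q0}
read y: {q0, q2, q4}
read y: {q0, q1, q2, q3, q4}
read x: {q0, q1, q2, q3, q4}
read x: {q0, q1, q2, q3, q4}
read x: {q0, q1, q2, q3, q4}
read x: {q0, q1, q2, q3, q4}
read y: {q0, q1, q2, q3, q4}
Final reachable set {q0, q1, q2, q3, q4} has 5 states.

5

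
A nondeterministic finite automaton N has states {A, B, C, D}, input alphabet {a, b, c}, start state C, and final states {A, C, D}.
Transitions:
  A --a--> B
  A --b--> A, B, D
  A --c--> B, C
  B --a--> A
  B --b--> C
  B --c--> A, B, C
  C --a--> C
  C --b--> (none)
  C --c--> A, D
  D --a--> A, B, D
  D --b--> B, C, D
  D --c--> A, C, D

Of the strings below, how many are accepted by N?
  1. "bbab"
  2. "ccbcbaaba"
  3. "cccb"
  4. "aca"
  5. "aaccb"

"bbab": rejected
"ccbcbaaba": accepted
"cccb": accepted
"aca": accepted
"aaccb": accepted

4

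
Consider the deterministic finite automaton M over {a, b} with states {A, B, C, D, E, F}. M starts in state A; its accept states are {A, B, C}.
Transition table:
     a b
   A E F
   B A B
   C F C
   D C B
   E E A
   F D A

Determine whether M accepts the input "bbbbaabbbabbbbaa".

A --b--> F
F --b--> A
A --b--> F
F --b--> A
A --a--> E
E --a--> E
E --b--> A
A --b--> F
F --b--> A
A --a--> E
E --b--> A
A --b--> F
F --b--> A
A --b--> F
F --a--> D
D --a--> C
End in state C, which is an accepting state.

accepted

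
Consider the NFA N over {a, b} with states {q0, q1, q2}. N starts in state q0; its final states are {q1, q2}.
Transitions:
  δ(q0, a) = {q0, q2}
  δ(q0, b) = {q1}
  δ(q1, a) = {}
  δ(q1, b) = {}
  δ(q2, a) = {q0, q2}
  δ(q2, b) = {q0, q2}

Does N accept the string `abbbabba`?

accepted

Start: {q0}
read a: {q0, q2}
read b: {q0, q1, q2}
read b: {q0, q1, q2}
read b: {q0, q1, q2}
read a: {q0, q2}
read b: {q0, q1, q2}
read b: {q0, q1, q2}
read a: {q0, q2}
Reachable ∩ accepting = {q2} — nonempty.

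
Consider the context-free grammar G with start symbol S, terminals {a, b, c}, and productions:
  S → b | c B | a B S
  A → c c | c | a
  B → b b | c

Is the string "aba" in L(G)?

no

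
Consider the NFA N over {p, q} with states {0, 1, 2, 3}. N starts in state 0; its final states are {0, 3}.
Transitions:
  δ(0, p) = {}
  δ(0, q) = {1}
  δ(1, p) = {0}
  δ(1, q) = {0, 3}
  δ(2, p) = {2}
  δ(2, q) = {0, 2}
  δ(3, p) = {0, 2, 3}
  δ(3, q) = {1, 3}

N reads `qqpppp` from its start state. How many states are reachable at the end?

3

Start: {0}
read q: {1}
read q: {0, 3}
read p: {0, 2, 3}
read p: {0, 2, 3}
read p: {0, 2, 3}
read p: {0, 2, 3}
Final reachable set {0, 2, 3} has 3 states.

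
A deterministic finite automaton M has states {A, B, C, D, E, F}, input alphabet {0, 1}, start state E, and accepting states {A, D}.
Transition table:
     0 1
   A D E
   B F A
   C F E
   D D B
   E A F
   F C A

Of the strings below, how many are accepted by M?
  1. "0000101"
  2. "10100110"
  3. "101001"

2

"0000101": accepted
"10100110": accepted
"101001": rejected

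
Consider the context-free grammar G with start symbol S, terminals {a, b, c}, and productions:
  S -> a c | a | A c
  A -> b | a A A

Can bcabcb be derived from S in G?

no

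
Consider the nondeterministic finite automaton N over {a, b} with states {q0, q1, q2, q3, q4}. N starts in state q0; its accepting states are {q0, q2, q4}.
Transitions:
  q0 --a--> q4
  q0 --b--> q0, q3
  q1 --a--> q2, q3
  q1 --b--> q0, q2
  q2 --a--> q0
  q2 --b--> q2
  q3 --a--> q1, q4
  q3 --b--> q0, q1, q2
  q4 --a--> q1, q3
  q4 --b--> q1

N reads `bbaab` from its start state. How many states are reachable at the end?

4

Start: {q0}
read b: {q0, q3}
read b: {q0, q1, q2, q3}
read a: {q0, q1, q2, q3, q4}
read a: {q0, q1, q2, q3, q4}
read b: {q0, q1, q2, q3}
Final reachable set {q0, q1, q2, q3} has 4 states.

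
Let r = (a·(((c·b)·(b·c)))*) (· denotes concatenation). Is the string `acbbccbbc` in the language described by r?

Split as a·cbbccbbc: a matches a and (((c·b)·(b·c)))* matches cbbccbbc.

yes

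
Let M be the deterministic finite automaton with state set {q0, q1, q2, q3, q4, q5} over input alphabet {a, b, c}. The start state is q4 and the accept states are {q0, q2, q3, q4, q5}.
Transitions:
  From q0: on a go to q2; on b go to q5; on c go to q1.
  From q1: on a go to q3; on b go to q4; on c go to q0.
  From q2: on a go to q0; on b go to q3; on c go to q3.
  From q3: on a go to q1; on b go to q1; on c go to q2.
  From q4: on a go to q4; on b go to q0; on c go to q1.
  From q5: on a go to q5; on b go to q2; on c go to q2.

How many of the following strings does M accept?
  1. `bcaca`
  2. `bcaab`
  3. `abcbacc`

3

`bcaca`: accepted
`bcaab`: accepted
`abcbacc`: accepted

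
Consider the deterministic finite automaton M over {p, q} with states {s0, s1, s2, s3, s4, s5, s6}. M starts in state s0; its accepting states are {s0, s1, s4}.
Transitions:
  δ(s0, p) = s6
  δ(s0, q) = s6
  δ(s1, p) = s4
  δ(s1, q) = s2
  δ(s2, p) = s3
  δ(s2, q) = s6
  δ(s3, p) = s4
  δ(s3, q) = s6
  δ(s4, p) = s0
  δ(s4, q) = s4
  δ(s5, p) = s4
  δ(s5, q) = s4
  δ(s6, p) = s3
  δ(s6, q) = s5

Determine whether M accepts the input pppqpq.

rejected

s0 --p--> s6
s6 --p--> s3
s3 --p--> s4
s4 --q--> s4
s4 --p--> s0
s0 --q--> s6
End in state s6, which is not an accepting state.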